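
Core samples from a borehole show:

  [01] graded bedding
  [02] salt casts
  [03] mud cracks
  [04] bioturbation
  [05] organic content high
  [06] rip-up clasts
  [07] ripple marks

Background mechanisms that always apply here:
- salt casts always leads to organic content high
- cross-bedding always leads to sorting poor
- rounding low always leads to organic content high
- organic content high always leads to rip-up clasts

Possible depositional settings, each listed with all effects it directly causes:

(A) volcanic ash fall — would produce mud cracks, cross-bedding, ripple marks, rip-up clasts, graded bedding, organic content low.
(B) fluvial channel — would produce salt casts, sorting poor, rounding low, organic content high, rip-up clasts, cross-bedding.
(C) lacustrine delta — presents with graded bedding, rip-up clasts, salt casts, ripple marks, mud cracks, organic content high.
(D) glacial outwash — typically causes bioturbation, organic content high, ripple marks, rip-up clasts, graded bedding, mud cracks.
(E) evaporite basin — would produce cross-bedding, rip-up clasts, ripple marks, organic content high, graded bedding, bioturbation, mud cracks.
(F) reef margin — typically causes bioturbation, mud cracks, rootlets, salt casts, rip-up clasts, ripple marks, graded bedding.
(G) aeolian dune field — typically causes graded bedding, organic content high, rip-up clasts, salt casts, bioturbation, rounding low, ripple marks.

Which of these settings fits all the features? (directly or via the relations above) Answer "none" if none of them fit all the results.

Testing each hypothesis:
(A) volcanic ash fall — fails on salt casts, bioturbation, organic content high (predicts organic content low, not organic content high)
(B) fluvial channel — does not account for graded bedding, mud cracks, bioturbation, ripple marks
(C) lacustrine delta — graded bedding ✓; salt casts ✓; mud cracks ✓; bioturbation ✗; organic content high ✓; rip-up clasts ✓; ripple marks ✓
(D) glacial outwash — does not account for salt casts
(E) evaporite basin — graded bedding ✓; salt casts ✗; mud cracks ✓; bioturbation ✓; organic content high ✓; rip-up clasts ✓; ripple marks ✓
(F) reef margin — graded bedding ✓; salt casts ✓; mud cracks ✓; bioturbation ✓; organic content high ✓ (via salt casts → organic content high); rip-up clasts ✓; ripple marks ✓
(G) aeolian dune field — does not account for mud cracks
(F) alone accounts for all the evidence.

F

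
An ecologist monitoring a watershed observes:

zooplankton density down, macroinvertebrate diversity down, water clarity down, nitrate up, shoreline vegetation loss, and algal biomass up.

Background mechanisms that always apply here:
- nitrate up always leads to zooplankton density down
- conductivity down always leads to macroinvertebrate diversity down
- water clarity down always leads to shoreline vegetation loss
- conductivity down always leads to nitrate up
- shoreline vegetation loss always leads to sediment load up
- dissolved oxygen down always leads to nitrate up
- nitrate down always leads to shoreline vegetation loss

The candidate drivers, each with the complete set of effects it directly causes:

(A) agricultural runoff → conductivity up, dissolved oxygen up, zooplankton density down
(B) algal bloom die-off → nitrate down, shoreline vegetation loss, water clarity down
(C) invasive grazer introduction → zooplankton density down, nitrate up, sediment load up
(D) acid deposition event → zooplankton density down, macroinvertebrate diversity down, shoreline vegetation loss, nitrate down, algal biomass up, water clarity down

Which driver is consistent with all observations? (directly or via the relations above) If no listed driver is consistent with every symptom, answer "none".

Checking each candidate against the observations:
(A) agricultural runoff — does not account for macroinvertebrate diversity down, water clarity down, nitrate up, shoreline vegetation loss, algal biomass up
(B) algal bloom die-off — fails on zooplankton density down, macroinvertebrate diversity down, nitrate up, algal biomass up (predicts nitrate down, not nitrate up)
(C) invasive grazer introduction — zooplankton density down yes; macroinvertebrate diversity down NO; water clarity down NO; nitrate up yes; shoreline vegetation loss NO; algal biomass up NO
(D) acid deposition event — zooplankton density down yes; macroinvertebrate diversity down yes; water clarity down yes; nitrate up NO; shoreline vegetation loss yes; algal biomass up yes
No candidate is consistent with all observations.

none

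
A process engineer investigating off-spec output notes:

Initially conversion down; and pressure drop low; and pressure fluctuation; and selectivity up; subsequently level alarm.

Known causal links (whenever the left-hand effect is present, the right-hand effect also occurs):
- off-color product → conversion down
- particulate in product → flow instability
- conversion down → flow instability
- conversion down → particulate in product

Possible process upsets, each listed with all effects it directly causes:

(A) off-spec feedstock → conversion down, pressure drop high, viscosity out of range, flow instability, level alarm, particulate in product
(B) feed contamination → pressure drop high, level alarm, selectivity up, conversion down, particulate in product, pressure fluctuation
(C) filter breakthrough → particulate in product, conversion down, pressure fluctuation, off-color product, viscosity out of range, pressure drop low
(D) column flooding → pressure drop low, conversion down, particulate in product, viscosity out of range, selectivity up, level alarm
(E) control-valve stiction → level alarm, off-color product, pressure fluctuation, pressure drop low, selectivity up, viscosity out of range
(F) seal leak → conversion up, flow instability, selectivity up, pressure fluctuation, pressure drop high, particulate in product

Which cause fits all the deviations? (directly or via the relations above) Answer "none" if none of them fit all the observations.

E

Checking each candidate against the observations:
(A) off-spec feedstock — conversion down ✓; pressure drop low ✗; pressure fluctuation ✗; selectivity up ✗; level alarm ✓
(B) feed contamination — conversion down ✓; pressure drop low ✗; pressure fluctuation ✓; selectivity up ✓; level alarm ✓
(C) filter breakthrough — does not account for selectivity up, level alarm
(D) column flooding — conversion down ✓; pressure drop low ✓; pressure fluctuation ✗; selectivity up ✓; level alarm ✓
(E) control-valve stiction — conversion down ✓ (by off-color product → conversion down); pressure drop low ✓; pressure fluctuation ✓; selectivity up ✓; level alarm ✓
(F) seal leak — conversion down ✗; pressure drop low ✗; pressure fluctuation ✓; selectivity up ✓; level alarm ✗
(E) is the only candidate with no mismatches.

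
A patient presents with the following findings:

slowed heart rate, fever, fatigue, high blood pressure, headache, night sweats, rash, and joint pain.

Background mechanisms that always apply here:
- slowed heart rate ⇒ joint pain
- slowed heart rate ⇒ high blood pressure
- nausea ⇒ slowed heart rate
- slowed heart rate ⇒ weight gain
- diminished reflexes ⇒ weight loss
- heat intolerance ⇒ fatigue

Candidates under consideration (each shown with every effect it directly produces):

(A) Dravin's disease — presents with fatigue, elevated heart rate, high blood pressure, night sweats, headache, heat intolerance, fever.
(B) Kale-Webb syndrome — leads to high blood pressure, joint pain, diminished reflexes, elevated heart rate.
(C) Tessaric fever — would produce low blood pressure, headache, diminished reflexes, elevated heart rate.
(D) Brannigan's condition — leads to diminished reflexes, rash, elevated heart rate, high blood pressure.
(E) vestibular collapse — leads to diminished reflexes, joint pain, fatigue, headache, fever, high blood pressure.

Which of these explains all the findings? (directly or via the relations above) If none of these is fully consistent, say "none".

Per-candidate check:
(A) Dravin's disease — slowed heart rate miss; fever match; fatigue match; high blood pressure match; headache match; night sweats match; rash miss; joint pain miss
(B) Kale-Webb syndrome — slowed heart rate miss; fever miss; fatigue miss; high blood pressure match; headache miss; night sweats miss; rash miss; joint pain match
(C) Tessaric fever — fails on slowed heart rate, fever, fatigue, high blood pressure, night sweats, rash, joint pain (predicts elevated heart rate, not slowed heart rate; predicts low blood pressure, not high blood pressure)
(D) Brannigan's condition — fails on slowed heart rate, fever, fatigue, headache, night sweats, joint pain (predicts elevated heart rate, not slowed heart rate)
(E) vestibular collapse — slowed heart rate miss; fever match; fatigue match; high blood pressure match; headache match; night sweats miss; rash miss; joint pain match
No candidate is consistent with all observations.

none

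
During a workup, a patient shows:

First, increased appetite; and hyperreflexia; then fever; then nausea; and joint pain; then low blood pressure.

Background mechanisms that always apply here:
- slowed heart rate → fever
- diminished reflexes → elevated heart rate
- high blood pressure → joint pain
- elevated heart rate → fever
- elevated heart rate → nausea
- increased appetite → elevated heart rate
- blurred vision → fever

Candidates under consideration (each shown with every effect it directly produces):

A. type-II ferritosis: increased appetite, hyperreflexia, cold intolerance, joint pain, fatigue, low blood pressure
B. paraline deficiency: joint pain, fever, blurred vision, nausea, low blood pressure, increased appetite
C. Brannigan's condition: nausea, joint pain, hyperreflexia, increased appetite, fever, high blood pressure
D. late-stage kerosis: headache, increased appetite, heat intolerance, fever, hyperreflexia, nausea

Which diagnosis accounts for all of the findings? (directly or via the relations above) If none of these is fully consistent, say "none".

A

Testing each hypothesis:
(A) type-II ferritosis — increased appetite match; hyperreflexia match; fever match (by increased appetite → elevated heart rate → fever); nausea match (by increased appetite → elevated heart rate → nausea); joint pain match; low blood pressure match
(B) paraline deficiency — does not account for hyperreflexia
(C) Brannigan's condition — fails on low blood pressure (predicts high blood pressure, not low blood pressure)
(D) late-stage kerosis — does not account for joint pain, low blood pressure
(A) is the only candidate with no mismatches.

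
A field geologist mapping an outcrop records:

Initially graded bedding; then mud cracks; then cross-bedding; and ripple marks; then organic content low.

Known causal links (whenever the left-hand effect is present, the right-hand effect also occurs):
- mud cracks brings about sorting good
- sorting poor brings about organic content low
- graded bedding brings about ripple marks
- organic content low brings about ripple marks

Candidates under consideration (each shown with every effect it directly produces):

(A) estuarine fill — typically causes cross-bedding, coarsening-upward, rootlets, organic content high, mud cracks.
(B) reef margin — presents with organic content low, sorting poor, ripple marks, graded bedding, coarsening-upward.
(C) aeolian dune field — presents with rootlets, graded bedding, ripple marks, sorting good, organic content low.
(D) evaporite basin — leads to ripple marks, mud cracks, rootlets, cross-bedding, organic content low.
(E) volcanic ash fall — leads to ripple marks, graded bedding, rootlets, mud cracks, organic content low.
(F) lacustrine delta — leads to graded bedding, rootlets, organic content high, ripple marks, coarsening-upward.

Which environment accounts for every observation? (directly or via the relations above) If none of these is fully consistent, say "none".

none

Checking each candidate against the observations:
(A) estuarine fill — graded bedding miss; mud cracks match; cross-bedding match; ripple marks miss; organic content low miss
(B) reef margin — graded bedding match; mud cracks miss; cross-bedding miss; ripple marks match; organic content low match
(C) aeolian dune field — graded bedding match; mud cracks miss; cross-bedding miss; ripple marks match; organic content low match
(D) evaporite basin — graded bedding miss; mud cracks match; cross-bedding match; ripple marks match; organic content low match
(E) volcanic ash fall — does not account for cross-bedding
(F) lacustrine delta — graded bedding match; mud cracks miss; cross-bedding miss; ripple marks match; organic content low miss
No candidate is consistent with all observations.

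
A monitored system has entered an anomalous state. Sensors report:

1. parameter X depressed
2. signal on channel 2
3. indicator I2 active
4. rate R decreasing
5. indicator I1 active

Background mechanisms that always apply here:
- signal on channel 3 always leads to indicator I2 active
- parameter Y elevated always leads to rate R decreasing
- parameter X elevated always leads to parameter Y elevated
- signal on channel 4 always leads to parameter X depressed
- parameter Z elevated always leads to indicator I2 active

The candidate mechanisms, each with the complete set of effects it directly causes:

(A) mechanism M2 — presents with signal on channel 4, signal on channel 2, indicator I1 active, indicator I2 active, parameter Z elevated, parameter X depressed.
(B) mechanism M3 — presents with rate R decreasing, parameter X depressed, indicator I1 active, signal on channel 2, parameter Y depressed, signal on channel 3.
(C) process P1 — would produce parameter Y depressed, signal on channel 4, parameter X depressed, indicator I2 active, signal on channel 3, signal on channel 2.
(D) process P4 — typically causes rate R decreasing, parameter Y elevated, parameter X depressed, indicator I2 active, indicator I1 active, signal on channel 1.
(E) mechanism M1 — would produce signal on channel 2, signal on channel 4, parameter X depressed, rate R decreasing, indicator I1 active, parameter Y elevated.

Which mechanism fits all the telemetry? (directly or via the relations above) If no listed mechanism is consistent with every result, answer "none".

B

Testing each hypothesis:
(A) mechanism M2 — parameter X depressed +; signal on channel 2 +; indicator I2 active +; rate R decreasing -; indicator I1 active +
(B) mechanism M3 — parameter X depressed +; signal on channel 2 +; indicator I2 active + (through signal on channel 3 → indicator I2 active); rate R decreasing +; indicator I1 active +
(C) process P1 — parameter X depressed +; signal on channel 2 +; indicator I2 active +; rate R decreasing -; indicator I1 active -
(D) process P4 — does not account for signal on channel 2
(E) mechanism M1 — does not account for indicator I2 active
(B) alone accounts for all the evidence.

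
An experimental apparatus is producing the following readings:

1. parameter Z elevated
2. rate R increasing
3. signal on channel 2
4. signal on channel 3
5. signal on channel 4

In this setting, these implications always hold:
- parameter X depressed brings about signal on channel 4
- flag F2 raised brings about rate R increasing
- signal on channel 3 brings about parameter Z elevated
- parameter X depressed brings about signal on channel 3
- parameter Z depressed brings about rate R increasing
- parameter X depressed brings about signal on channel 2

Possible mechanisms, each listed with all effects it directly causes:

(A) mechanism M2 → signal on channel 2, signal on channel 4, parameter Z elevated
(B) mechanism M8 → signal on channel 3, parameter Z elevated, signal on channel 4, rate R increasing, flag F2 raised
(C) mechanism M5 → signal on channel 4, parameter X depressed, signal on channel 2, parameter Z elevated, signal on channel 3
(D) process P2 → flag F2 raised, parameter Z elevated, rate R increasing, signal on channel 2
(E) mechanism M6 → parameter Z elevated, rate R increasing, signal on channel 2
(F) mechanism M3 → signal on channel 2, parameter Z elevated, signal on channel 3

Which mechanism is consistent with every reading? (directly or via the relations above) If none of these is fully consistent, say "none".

Testing each hypothesis:
(A) mechanism M2 — does not account for rate R increasing, signal on channel 3
(B) mechanism M8 — parameter Z elevated match; rate R increasing match; signal on channel 2 miss; signal on channel 3 match; signal on channel 4 match
(C) mechanism M5 — parameter Z elevated match; rate R increasing miss; signal on channel 2 match; signal on channel 3 match; signal on channel 4 match
(D) process P2 — does not account for signal on channel 3, signal on channel 4
(E) mechanism M6 — parameter Z elevated match; rate R increasing match; signal on channel 2 match; signal on channel 3 miss; signal on channel 4 miss
(F) mechanism M3 — parameter Z elevated match; rate R increasing miss; signal on channel 2 match; signal on channel 3 match; signal on channel 4 miss
No candidate is consistent with all observations.

none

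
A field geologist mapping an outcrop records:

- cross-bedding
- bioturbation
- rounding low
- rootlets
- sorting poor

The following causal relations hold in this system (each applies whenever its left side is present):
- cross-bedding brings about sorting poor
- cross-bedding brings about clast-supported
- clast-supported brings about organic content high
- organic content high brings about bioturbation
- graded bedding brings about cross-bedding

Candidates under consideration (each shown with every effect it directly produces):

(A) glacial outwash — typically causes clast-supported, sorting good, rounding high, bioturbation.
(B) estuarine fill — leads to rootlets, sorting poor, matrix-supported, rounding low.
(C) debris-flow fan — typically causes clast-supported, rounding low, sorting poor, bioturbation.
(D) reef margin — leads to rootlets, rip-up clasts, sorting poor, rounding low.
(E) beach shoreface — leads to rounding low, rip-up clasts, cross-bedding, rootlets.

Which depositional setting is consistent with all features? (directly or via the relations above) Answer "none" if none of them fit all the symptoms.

E

Testing each hypothesis:
(A) glacial outwash — fails on cross-bedding, rounding low, rootlets, sorting poor (predicts rounding high, not rounding low; predicts sorting good, not sorting poor)
(B) estuarine fill — cross-bedding NO; bioturbation NO; rounding low yes; rootlets yes; sorting poor yes
(C) debris-flow fan — does not account for cross-bedding, rootlets
(D) reef margin — does not account for cross-bedding, bioturbation
(E) beach shoreface — cross-bedding yes; bioturbation yes (by cross-bedding → clast-supported → organic content high → bioturbation); rounding low yes; rootlets yes; sorting poor yes (by cross-bedding → sorting poor)
(E) alone accounts for all the evidence.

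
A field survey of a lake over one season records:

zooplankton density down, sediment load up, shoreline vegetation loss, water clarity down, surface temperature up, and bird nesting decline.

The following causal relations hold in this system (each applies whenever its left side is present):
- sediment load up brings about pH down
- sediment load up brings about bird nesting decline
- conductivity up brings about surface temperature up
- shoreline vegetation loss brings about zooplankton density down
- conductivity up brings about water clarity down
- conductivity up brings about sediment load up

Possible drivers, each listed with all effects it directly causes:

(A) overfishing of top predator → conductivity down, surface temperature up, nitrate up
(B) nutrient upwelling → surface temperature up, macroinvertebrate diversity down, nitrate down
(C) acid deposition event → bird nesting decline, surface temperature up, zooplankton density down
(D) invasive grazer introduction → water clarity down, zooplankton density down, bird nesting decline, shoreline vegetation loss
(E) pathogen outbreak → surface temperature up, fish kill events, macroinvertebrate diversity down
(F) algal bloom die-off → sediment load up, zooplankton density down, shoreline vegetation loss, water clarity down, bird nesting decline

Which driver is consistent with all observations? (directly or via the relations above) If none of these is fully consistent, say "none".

Per-candidate check:
(A) overfishing of top predator — zooplankton density down ✗; sediment load up ✗; shoreline vegetation loss ✗; water clarity down ✗; surface temperature up ✓; bird nesting decline ✗
(B) nutrient upwelling — zooplankton density down ✗; sediment load up ✗; shoreline vegetation loss ✗; water clarity down ✗; surface temperature up ✓; bird nesting decline ✗
(C) acid deposition event — does not account for sediment load up, shoreline vegetation loss, water clarity down
(D) invasive grazer introduction — does not account for sediment load up, surface temperature up
(E) pathogen outbreak — does not account for zooplankton density down, sediment load up, shoreline vegetation loss, water clarity down, bird nesting decline
(F) algal bloom die-off — does not account for surface temperature up
Every candidate fails on at least one observation.

none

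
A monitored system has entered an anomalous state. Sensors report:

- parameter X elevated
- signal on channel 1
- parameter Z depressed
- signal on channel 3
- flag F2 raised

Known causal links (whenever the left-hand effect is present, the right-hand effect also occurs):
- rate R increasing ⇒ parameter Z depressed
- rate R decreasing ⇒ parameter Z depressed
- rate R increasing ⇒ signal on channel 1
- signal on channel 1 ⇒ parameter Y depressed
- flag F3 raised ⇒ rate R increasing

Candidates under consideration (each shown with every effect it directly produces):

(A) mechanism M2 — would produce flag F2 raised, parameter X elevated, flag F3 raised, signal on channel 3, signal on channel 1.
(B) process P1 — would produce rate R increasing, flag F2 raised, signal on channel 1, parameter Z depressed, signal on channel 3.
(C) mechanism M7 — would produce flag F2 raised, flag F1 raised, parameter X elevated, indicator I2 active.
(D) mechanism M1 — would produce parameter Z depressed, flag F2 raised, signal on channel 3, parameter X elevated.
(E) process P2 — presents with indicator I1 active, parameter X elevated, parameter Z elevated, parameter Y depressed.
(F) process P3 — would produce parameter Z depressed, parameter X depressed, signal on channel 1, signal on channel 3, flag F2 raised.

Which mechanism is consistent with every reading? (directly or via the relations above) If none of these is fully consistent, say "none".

A

Testing each hypothesis:
(A) mechanism M2 — accounts for every observation (parameter Z depressed by flag F3 raised → rate R increasing → parameter Z depressed)
(B) process P1 — parameter X elevated miss; signal on channel 1 match; parameter Z depressed match; signal on channel 3 match; flag F2 raised match
(C) mechanism M7 — does not account for signal on channel 1, parameter Z depressed, signal on channel 3
(D) mechanism M1 — does not account for signal on channel 1
(E) process P2 — fails on signal on channel 1, parameter Z depressed, signal on channel 3, flag F2 raised (predicts parameter Z elevated, not parameter Z depressed)
(F) process P3 — parameter X elevated miss; signal on channel 1 match; parameter Z depressed match; signal on channel 3 match; flag F2 raised match
(A) alone accounts for all the evidence.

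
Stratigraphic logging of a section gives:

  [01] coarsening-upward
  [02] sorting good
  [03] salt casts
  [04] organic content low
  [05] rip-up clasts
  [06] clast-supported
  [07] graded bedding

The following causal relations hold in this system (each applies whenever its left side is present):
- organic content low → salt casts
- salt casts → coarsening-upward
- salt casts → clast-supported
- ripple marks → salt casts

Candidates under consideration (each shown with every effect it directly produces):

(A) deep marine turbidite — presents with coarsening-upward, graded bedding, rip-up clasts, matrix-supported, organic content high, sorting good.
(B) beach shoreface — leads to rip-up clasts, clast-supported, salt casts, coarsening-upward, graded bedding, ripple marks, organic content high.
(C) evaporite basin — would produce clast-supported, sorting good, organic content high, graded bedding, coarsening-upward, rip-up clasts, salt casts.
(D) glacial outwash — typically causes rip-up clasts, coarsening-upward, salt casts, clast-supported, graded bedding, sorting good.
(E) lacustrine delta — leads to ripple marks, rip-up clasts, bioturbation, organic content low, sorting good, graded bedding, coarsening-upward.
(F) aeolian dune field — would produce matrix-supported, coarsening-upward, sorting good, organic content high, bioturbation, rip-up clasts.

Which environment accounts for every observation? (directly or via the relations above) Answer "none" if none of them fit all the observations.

E

Checking each candidate against the observations:
(A) deep marine turbidite — fails on salt casts, organic content low, clast-supported (predicts organic content high, not organic content low; predicts matrix-supported, not clast-supported)
(B) beach shoreface — coarsening-upward ✓; sorting good ✗; salt casts ✓; organic content low ✗; rip-up clasts ✓; clast-supported ✓; graded bedding ✓
(C) evaporite basin — coarsening-upward ✓; sorting good ✓; salt casts ✓; organic content low ✗; rip-up clasts ✓; clast-supported ✓; graded bedding ✓
(D) glacial outwash — does not account for organic content low
(E) lacustrine delta — coarsening-upward ✓; sorting good ✓; salt casts ✓ (via ripple marks → salt casts); organic content low ✓; rip-up clasts ✓; clast-supported ✓ (via ripple marks → salt casts → clast-supported); graded bedding ✓
(F) aeolian dune field — fails on salt casts, organic content low, clast-supported, graded bedding (predicts organic content high, not organic content low; predicts matrix-supported, not clast-supported)
Only (E) is consistent with every observation.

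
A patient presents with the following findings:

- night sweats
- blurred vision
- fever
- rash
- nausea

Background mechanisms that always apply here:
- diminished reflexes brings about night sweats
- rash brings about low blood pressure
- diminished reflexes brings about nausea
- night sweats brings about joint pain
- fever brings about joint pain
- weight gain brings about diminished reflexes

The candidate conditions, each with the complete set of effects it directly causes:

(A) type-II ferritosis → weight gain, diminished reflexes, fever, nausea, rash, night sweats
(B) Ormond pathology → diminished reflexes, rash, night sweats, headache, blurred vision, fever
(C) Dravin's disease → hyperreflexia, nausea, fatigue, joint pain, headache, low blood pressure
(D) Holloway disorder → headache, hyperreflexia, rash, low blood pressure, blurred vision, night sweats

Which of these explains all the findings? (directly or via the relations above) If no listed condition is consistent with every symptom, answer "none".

B

Testing each hypothesis:
(A) type-II ferritosis — night sweats match; blurred vision miss; fever match; rash match; nausea match
(B) Ormond pathology — accounts for every observation (nausea through diminished reflexes → nausea)
(C) Dravin's disease — does not account for night sweats, blurred vision, fever, rash
(D) Holloway disorder — does not account for fever, nausea
Only (B) is consistent with every observation.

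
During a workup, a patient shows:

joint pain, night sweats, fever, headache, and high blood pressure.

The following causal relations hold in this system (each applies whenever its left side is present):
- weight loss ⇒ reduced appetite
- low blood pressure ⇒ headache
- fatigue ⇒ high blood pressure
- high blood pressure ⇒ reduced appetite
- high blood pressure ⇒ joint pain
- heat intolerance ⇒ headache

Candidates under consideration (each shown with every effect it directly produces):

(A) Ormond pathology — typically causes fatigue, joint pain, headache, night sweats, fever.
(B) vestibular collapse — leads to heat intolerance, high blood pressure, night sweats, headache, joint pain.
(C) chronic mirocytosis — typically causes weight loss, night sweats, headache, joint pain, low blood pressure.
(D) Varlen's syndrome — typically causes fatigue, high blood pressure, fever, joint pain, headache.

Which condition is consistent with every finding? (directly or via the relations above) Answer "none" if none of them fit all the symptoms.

Testing each hypothesis:
(A) Ormond pathology — accounts for every observation (high blood pressure via fatigue → high blood pressure)
(B) vestibular collapse — joint pain ✓; night sweats ✓; fever ✗; headache ✓; high blood pressure ✓
(C) chronic mirocytosis — fails on fever, high blood pressure (predicts low blood pressure, not high blood pressure)
(D) Varlen's syndrome — joint pain ✓; night sweats ✗; fever ✓; headache ✓; high blood pressure ✓
(A) alone accounts for all the evidence.

A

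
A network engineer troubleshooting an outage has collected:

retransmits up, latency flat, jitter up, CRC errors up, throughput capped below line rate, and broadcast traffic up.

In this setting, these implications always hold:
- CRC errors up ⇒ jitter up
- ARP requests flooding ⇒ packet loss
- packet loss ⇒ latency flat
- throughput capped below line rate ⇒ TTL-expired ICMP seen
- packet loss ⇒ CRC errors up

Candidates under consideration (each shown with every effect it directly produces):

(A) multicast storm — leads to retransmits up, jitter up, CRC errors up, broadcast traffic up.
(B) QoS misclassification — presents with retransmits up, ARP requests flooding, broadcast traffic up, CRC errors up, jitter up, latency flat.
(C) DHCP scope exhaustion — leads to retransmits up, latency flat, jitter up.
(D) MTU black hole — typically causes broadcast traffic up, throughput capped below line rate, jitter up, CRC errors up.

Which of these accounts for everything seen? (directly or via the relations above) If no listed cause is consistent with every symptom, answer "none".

Testing each hypothesis:
(A) multicast storm — retransmits up match; latency flat miss; jitter up match; CRC errors up match; throughput capped below line rate miss; broadcast traffic up match
(B) QoS misclassification — retransmits up match; latency flat match; jitter up match; CRC errors up match; throughput capped below line rate miss; broadcast traffic up match
(C) DHCP scope exhaustion — does not account for CRC errors up, throughput capped below line rate, broadcast traffic up
(D) MTU black hole — retransmits up miss; latency flat miss; jitter up match; CRC errors up match; throughput capped below line rate match; broadcast traffic up match
Every candidate fails on at least one observation.

none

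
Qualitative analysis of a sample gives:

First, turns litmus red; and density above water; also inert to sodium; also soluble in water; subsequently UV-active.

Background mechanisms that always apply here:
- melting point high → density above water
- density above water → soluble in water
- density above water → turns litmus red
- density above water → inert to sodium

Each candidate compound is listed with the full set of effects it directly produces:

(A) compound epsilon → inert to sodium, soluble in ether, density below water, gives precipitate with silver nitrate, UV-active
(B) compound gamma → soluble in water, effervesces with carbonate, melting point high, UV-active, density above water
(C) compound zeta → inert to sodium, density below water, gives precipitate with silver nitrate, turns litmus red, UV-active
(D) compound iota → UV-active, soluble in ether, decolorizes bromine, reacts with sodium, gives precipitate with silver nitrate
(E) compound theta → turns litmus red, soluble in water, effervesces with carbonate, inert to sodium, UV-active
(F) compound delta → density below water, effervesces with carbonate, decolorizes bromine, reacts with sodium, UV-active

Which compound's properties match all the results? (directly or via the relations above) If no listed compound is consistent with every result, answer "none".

B

For each candidate, compare predicted effects to what was observed:
(A) compound epsilon — turns litmus red -; density above water -; inert to sodium +; soluble in water -; UV-active +
(B) compound gamma — turns litmus red + (via density above water → turns litmus red); density above water +; inert to sodium + (via density above water → inert to sodium); soluble in water +; UV-active +
(C) compound zeta — turns litmus red +; density above water -; inert to sodium +; soluble in water -; UV-active +
(D) compound iota — fails on turns litmus red, density above water, inert to sodium, soluble in water (predicts reacts with sodium, not inert to sodium)
(E) compound theta — turns litmus red +; density above water -; inert to sodium +; soluble in water +; UV-active +
(F) compound delta — turns litmus red -; density above water -; inert to sodium -; soluble in water -; UV-active +
(B) alone accounts for all the evidence.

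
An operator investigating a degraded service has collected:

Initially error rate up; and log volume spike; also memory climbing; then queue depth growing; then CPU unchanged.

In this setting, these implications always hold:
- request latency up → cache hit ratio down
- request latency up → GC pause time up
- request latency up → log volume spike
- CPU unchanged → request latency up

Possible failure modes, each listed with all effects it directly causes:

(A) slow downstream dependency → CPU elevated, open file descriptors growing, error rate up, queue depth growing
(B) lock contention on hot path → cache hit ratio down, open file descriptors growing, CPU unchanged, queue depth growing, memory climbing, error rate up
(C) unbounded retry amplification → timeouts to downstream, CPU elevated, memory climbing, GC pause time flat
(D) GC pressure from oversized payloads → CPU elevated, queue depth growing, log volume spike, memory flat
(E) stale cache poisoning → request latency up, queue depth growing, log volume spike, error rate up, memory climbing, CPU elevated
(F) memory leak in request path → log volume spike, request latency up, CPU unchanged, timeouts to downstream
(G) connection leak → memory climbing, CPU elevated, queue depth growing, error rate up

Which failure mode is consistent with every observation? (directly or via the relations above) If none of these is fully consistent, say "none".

For each candidate, compare predicted effects to what was observed:
(A) slow downstream dependency — error rate up +; log volume spike -; memory climbing -; queue depth growing +; CPU unchanged -
(B) lock contention on hot path — error rate up +; log volume spike + (through CPU unchanged → request latency up → log volume spike); memory climbing +; queue depth growing +; CPU unchanged +
(C) unbounded retry amplification — fails on error rate up, log volume spike, queue depth growing, CPU unchanged (predicts CPU elevated, not CPU unchanged)
(D) GC pressure from oversized payloads — error rate up -; log volume spike +; memory climbing -; queue depth growing +; CPU unchanged -
(E) stale cache poisoning — error rate up +; log volume spike +; memory climbing +; queue depth growing +; CPU unchanged -
(F) memory leak in request path — does not account for error rate up, memory climbing, queue depth growing
(G) connection leak — error rate up +; log volume spike -; memory climbing +; queue depth growing +; CPU unchanged -
(B) is the only candidate with no mismatches.

B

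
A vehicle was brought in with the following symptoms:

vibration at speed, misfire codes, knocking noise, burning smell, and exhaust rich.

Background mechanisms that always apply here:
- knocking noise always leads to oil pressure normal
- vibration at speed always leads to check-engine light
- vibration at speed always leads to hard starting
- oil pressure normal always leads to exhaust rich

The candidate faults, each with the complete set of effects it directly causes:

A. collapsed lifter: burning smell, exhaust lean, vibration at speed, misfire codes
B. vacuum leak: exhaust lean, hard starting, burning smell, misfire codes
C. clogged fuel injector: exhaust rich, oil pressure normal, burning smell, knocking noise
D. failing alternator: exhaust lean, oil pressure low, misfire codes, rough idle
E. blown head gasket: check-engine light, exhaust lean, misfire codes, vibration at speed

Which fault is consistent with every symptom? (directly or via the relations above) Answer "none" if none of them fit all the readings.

Testing each hypothesis:
(A) collapsed lifter — vibration at speed yes; misfire codes yes; knocking noise NO; burning smell yes; exhaust rich NO
(B) vacuum leak — vibration at speed NO; misfire codes yes; knocking noise NO; burning smell yes; exhaust rich NO
(C) clogged fuel injector — vibration at speed NO; misfire codes NO; knocking noise yes; burning smell yes; exhaust rich yes
(D) failing alternator — fails on vibration at speed, knocking noise, burning smell, exhaust rich (predicts exhaust lean, not exhaust rich)
(E) blown head gasket — fails on knocking noise, burning smell, exhaust rich (predicts exhaust lean, not exhaust rich)
None of the listed candidates fits everything.

none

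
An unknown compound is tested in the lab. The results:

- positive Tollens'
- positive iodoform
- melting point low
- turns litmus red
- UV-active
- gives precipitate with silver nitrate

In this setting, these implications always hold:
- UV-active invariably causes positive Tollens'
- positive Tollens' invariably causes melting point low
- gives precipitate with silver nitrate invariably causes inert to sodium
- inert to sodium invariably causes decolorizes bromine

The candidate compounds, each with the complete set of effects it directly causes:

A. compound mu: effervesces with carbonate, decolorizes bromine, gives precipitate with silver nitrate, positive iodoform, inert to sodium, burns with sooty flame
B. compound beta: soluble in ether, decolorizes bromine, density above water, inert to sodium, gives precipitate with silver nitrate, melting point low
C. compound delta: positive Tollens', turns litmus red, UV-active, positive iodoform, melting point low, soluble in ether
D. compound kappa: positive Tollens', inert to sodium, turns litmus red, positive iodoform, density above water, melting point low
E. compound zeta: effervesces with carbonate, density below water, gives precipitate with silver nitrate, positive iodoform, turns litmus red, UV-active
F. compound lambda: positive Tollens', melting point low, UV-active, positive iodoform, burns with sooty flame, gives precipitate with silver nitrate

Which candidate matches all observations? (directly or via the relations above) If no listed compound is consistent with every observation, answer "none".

E

Testing each hypothesis:
(A) compound mu — does not account for positive Tollens', melting point low, turns litmus red, UV-active
(B) compound beta — positive Tollens' NO; positive iodoform NO; melting point low yes; turns litmus red NO; UV-active NO; gives precipitate with silver nitrate yes
(C) compound delta — positive Tollens' yes; positive iodoform yes; melting point low yes; turns litmus red yes; UV-active yes; gives precipitate with silver nitrate NO
(D) compound kappa — does not account for UV-active, gives precipitate with silver nitrate
(E) compound zeta — positive Tollens' yes (through UV-active → positive Tollens'); positive iodoform yes; melting point low yes (through UV-active → positive Tollens' → melting point low); turns litmus red yes; UV-active yes; gives precipitate with silver nitrate yes
(F) compound lambda — positive Tollens' yes; positive iodoform yes; melting point low yes; turns litmus red NO; UV-active yes; gives precipitate with silver nitrate yes
(E) alone accounts for all the evidence.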